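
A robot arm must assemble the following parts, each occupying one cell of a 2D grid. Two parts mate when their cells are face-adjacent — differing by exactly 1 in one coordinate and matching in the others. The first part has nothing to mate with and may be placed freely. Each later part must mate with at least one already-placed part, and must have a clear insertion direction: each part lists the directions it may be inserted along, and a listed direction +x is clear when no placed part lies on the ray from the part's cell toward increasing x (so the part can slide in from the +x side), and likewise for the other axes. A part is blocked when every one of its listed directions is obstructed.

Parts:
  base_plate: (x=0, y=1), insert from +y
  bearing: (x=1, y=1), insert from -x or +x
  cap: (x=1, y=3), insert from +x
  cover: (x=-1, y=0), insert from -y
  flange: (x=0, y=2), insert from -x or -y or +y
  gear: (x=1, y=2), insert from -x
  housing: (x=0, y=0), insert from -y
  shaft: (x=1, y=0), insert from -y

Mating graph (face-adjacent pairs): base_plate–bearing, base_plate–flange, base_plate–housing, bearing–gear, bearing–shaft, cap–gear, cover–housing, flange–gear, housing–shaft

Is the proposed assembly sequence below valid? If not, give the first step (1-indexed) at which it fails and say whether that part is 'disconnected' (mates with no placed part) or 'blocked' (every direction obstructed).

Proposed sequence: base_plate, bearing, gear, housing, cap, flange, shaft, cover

Valid

1. base_plate@(0, 1) [+y clear] — {base_plate}
2. bearing@(1, 1) [+x clear] — {base_plate, bearing}
3. gear@(1, 2) [-x clear] — {base_plate, bearing, gear}
4. housing@(0, 0) [-y clear] — {base_plate, bearing, gear, housing}
5. cap@(1, 3) [+x clear] — {base_plate, bearing, cap, gear, housing}
6. flange@(0, 2) [-x clear] — {base_plate, bearing, cap, flange, gear, housing}
7. shaft@(1, 0) [-y clear] — {base_plate, bearing, cap, flange, gear, housing, shaft}
8. cover@(-1, 0) [-y clear] — {base_plate, bearing, cap, cover, flange, gear, housing, shaft}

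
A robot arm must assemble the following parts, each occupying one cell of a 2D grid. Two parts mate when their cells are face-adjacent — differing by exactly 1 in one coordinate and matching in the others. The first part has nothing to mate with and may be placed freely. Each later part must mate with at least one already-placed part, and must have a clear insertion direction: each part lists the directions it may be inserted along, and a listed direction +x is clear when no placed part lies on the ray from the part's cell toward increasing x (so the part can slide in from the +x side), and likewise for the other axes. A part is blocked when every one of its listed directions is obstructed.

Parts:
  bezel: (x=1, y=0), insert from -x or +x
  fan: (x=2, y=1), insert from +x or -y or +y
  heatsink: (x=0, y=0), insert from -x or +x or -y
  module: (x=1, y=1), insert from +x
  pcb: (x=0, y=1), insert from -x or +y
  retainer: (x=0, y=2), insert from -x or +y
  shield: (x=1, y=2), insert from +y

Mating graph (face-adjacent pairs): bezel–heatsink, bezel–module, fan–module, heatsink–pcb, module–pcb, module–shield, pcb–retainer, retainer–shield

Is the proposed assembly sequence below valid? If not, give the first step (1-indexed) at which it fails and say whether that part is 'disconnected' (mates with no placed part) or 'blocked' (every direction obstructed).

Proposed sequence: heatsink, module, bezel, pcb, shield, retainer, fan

1. heatsink@(0, 0) [-x clear] — {heatsink}
2. module@(1, 1) — no placed neighbour ⇒ disconnected

Invalid at step 2 (disconnected)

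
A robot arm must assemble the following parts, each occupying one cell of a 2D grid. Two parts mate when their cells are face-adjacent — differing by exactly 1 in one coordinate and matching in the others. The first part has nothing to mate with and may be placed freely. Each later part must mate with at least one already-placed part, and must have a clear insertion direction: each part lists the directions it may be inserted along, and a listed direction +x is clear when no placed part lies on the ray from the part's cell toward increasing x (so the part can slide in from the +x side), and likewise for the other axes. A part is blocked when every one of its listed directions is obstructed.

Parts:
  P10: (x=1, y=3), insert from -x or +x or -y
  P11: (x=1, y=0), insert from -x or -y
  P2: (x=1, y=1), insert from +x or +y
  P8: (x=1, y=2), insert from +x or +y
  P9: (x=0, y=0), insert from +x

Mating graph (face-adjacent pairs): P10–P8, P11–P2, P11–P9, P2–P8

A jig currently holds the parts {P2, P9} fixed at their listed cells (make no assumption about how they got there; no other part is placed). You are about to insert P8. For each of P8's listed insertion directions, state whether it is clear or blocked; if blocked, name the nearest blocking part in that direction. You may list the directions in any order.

+x: ray from P8(1, 2) has no placed part ⇒ clear
+y: ray from P8(1, 2) has no placed part ⇒ clear

+x: clear; +y: clear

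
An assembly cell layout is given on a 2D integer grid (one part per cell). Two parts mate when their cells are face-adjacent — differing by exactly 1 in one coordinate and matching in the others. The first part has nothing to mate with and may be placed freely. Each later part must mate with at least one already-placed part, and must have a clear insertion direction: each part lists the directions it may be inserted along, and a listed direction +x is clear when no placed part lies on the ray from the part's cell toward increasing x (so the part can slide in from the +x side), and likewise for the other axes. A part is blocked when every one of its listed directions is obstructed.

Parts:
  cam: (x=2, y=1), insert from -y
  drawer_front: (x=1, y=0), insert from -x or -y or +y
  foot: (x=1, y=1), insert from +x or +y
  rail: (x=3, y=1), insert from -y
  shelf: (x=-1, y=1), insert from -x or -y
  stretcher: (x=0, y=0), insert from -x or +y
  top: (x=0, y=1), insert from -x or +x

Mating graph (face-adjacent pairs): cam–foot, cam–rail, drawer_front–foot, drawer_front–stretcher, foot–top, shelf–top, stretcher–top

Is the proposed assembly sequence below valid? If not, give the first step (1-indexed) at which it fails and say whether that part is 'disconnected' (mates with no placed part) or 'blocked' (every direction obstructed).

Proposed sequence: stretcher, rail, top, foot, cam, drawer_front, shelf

1. stretcher@(0, 0) [-x clear] — {stretcher}
2. rail@(3, 1) — no placed neighbour ⇒ disconnected

Invalid at step 2 (disconnected)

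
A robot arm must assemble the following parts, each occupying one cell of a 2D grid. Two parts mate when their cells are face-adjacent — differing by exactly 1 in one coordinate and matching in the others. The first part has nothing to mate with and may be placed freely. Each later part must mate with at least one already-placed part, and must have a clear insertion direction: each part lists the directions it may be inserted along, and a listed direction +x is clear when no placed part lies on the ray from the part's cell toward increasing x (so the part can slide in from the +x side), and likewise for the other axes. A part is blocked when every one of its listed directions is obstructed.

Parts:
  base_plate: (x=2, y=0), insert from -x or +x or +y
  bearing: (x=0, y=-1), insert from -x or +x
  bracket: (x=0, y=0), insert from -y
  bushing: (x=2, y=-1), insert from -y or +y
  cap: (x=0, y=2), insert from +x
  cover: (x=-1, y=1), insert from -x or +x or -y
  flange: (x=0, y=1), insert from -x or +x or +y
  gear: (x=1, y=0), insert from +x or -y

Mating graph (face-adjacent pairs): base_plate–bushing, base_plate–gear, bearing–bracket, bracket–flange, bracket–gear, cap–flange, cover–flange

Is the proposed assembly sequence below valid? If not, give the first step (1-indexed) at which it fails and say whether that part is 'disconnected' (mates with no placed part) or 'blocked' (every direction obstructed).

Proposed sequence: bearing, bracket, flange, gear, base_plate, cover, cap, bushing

1. bearing@(0, -1) [-x clear] — {bearing}
2. bracket@(0, 0) — -y all obstructed ⇒ blocked

Invalid at step 2 (blocked)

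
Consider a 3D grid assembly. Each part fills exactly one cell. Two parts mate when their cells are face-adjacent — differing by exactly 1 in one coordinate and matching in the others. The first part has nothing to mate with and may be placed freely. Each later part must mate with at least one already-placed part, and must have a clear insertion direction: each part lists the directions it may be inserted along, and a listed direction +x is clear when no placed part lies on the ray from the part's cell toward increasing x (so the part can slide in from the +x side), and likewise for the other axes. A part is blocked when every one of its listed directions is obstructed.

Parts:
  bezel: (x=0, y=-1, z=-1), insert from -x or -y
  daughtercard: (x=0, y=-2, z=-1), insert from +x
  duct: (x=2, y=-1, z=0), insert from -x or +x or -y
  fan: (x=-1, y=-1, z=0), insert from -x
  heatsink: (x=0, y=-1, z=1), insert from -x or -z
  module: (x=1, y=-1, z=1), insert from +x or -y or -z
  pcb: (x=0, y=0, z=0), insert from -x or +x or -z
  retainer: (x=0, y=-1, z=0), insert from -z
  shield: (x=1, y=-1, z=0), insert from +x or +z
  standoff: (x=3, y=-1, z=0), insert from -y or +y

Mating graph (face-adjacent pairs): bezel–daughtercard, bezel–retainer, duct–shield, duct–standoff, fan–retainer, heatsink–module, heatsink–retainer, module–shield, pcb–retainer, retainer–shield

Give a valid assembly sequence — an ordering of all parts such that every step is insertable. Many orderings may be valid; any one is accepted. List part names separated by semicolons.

1. module@(1, -1, 1) [+x clear] — {module}
2. shield@(1, -1, 0) [+x clear] — {module, shield}
3. duct@(2, -1, 0) [+x clear] — {duct, module, shield}
4. standoff@(3, -1, 0) [-y clear] — {duct, module, shield, standoff}
5. retainer@(0, -1, 0) [-z clear] — {duct, module, retainer, shield, standoff}
6. pcb@(0, 0, 0) [-x clear] — {duct, module, pcb, retainer, shield, standoff}
7. fan@(-1, -1, 0) [-x clear] — {duct, fan, module, pcb, retainer, shield, standoff}
8. bezel@(0, -1, -1) [-x clear] — {bezel, duct, fan, module, pcb, retainer, shield, standoff}
9. heatsink@(0, -1, 1) [-x clear] — {bezel, duct, fan, heatsink, module, pcb, retainer, shield, standoff}
10. daughtercard@(0, -2, -1) [+x clear] — {bezel, daughtercard, duct, fan, heatsink, module, pcb, retainer, shield, standoff}

module; shield; duct; standoff; retainer; pcb; fan; bezel; heatsink; daughtercard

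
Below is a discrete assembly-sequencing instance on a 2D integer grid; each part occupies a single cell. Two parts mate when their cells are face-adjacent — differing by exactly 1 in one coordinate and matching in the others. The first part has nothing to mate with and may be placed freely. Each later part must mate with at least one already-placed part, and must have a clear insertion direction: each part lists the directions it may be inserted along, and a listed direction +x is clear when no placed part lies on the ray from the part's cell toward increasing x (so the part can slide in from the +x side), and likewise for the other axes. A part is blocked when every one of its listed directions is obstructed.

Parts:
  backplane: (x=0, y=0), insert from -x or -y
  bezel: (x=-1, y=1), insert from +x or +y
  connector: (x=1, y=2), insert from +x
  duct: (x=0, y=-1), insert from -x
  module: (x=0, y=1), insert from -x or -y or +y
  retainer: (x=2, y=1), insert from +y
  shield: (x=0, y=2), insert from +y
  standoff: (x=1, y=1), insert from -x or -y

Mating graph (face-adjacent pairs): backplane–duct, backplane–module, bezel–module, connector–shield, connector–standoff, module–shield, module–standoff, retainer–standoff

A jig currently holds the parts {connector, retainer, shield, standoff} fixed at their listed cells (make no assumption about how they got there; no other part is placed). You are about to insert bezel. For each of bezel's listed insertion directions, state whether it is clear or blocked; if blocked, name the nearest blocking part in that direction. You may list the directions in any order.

+x: blocked by standoff; +y: clear

+x: nearest on ray is standoff@(1, 1) ⇒ blocked
+y: ray from bezel(-1, 1) has no placed part ⇒ clear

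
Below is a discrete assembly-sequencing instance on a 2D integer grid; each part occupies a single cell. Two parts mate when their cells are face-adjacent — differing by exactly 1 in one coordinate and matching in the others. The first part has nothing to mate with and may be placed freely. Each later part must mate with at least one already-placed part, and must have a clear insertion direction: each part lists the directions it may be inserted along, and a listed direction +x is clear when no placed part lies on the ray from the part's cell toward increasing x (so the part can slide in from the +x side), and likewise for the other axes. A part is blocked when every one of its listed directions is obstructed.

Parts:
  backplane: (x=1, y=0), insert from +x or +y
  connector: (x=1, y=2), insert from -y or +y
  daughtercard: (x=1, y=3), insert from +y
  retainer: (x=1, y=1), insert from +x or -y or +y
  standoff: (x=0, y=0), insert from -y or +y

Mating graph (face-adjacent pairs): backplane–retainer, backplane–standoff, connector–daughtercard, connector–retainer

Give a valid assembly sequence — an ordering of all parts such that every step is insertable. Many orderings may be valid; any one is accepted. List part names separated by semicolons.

1. retainer@(1, 1) [+x clear] — {retainer}
2. connector@(1, 2) [+y clear] — {connector, retainer}
3. daughtercard@(1, 3) [+y clear] — {connector, daughtercard, retainer}
4. backplane@(1, 0) [+x clear] — {backplane, connector, daughtercard, retainer}
5. standoff@(0, 0) [-y clear] — {backplane, connector, daughtercard, retainer, standoff}

retainer; connector; daughtercard; backplane; standoff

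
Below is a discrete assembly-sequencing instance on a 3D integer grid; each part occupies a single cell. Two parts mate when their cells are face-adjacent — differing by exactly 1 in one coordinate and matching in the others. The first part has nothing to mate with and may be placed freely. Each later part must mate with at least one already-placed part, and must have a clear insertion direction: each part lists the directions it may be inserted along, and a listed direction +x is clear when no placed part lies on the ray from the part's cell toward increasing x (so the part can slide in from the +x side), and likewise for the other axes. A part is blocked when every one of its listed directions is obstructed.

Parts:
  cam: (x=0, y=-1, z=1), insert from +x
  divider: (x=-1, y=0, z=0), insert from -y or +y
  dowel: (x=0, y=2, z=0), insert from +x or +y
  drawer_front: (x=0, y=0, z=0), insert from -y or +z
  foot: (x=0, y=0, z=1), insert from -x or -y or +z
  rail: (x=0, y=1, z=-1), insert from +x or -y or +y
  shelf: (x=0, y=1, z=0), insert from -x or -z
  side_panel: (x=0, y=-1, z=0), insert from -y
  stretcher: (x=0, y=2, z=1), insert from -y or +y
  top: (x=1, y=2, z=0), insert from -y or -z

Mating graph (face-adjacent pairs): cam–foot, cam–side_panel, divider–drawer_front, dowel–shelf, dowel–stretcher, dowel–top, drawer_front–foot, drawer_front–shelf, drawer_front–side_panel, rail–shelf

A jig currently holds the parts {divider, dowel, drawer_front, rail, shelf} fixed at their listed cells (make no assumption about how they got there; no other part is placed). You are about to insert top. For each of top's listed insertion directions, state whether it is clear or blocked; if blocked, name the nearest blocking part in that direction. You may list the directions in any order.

-y: ray from top(1, 2, 0) has no placed part ⇒ clear
-z: ray from top(1, 2, 0) has no placed part ⇒ clear

-y: clear; -z: clear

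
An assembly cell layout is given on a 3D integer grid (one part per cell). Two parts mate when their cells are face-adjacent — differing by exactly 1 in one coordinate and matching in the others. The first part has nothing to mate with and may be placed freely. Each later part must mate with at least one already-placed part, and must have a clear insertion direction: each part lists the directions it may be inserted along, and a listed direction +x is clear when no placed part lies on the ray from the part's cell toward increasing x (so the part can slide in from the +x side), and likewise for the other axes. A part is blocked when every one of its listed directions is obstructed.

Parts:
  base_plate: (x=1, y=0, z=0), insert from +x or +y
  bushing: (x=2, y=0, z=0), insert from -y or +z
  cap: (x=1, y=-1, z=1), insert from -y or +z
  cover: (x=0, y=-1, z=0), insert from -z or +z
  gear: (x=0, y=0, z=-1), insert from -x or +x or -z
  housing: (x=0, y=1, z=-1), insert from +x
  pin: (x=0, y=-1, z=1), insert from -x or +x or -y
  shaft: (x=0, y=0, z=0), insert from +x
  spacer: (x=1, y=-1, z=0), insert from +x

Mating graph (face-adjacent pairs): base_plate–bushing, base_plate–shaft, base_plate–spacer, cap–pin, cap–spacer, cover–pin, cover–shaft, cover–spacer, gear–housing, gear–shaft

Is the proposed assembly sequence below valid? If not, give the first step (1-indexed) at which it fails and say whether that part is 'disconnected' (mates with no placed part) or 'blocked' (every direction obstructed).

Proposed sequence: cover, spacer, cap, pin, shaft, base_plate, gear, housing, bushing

1. cover@(0, -1, 0) [-z clear] — {cover}
2. spacer@(1, -1, 0) [+x clear] — {cover, spacer}
3. cap@(1, -1, 1) [-y clear] — {cap, cover, spacer}
4. pin@(0, -1, 1) [-x clear] — {cap, cover, pin, spacer}
5. shaft@(0, 0, 0) [+x clear] — {cap, cover, pin, shaft, spacer}
6. base_plate@(1, 0, 0) [+x clear] — {base_plate, cap, cover, pin, shaft, spacer}
7. gear@(0, 0, -1) [-x clear] — {base_plate, cap, cover, gear, pin, shaft, spacer}
8. housing@(0, 1, -1) [+x clear] — {base_plate, cap, cover, gear, housing, pin, shaft, spacer}
9. bushing@(2, 0, 0) [-y clear] — {base_plate, bushing, cap, cover, gear, housing, pin, shaft, spacer}

Valid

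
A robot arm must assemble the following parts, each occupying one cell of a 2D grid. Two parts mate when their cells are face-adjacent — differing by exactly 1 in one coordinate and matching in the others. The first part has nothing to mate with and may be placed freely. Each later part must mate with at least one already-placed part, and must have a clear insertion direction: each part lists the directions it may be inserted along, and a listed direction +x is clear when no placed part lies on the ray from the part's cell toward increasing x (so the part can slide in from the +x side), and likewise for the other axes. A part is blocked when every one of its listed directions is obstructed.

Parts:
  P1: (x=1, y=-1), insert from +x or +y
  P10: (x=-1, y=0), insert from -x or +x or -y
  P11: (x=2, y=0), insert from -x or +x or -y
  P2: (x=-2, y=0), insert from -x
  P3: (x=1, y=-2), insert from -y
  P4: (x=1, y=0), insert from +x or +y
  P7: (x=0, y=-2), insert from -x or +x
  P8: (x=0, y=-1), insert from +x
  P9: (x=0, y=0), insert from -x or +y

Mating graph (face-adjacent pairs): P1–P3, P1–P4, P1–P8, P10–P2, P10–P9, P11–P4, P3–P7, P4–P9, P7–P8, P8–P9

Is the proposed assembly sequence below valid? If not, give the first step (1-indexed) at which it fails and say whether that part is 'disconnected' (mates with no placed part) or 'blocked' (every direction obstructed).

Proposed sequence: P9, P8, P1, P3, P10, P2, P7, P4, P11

Valid

1. P9@(0, 0) [-x clear] — {P9}
2. P8@(0, -1) [+x clear] — {P8, P9}
3. P1@(1, -1) [+x clear] — {P1, P8, P9}
4. P3@(1, -2) [-y clear] — {P1, P3, P8, P9}
5. P10@(-1, 0) [-x clear] — {P1, P10, P3, P8, P9}
6. P2@(-2, 0) [-x clear] — {P1, P10, P2, P3, P8, P9}
7. P7@(0, -2) [-x clear] — {P1, P10, P2, P3, P7, P8, P9}
8. P4@(1, 0) [+x clear] — {P1, P10, P2, P3, P4, P7, P8, P9}
9. P11@(2, 0) [+x clear] — {P1, P10, P11, P2, P3, P4, P7, P8, P9}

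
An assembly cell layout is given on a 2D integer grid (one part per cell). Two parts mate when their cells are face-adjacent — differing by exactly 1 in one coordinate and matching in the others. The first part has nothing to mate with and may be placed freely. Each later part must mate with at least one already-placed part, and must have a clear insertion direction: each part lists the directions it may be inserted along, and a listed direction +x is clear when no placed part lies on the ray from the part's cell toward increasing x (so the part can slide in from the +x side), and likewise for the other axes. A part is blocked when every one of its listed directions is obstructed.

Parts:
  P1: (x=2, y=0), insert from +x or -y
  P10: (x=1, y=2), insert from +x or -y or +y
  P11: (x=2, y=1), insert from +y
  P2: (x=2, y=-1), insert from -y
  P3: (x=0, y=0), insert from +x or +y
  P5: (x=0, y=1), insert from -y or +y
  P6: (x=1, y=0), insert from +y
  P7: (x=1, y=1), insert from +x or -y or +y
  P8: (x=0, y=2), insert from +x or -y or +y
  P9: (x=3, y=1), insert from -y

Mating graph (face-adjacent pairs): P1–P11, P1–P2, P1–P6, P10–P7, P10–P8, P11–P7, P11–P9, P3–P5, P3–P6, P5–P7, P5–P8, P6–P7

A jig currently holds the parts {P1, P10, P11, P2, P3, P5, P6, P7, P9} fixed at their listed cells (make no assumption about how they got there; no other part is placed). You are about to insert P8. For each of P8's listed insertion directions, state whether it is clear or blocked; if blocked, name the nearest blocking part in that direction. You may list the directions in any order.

+x: blocked by P10; +y: clear; -y: blocked by P5

+x: nearest on ray is P10@(1, 2) ⇒ blocked
-y: nearest on ray is P5@(0, 1) ⇒ blocked
+y: ray from P8(0, 2) has no placed part ⇒ clear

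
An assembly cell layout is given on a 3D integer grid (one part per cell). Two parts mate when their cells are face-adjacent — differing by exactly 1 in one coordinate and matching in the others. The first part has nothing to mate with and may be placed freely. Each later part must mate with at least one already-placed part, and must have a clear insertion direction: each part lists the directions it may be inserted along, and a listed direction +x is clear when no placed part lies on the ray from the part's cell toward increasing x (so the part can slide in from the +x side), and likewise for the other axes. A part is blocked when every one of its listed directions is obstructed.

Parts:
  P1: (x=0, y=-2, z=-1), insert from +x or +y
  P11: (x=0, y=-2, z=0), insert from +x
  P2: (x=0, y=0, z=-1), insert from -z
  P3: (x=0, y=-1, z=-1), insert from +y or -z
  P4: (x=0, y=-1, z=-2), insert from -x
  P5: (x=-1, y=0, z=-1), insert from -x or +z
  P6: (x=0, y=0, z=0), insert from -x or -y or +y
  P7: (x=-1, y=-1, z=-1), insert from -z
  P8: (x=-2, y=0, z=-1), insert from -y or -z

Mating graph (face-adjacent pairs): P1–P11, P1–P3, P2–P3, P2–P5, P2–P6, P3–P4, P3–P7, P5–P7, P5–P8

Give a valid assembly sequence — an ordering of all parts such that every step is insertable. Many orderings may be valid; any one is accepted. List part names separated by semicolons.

1. P8@(-2, 0, -1) [-y clear] — {P8}
2. P5@(-1, 0, -1) [+z clear] — {P5, P8}
3. P7@(-1, -1, -1) [-z clear] — {P5, P7, P8}
4. P3@(0, -1, -1) [+y clear] — {P3, P5, P7, P8}
5. P1@(0, -2, -1) [+x clear] — {P1, P3, P5, P7, P8}
6. P11@(0, -2, 0) [+x clear] — {P1, P11, P3, P5, P7, P8}
7. P4@(0, -1, -2) [-x clear] — {P1, P11, P3, P4, P5, P7, P8}
8. P2@(0, 0, -1) [-z clear] — {P1, P11, P2, P3, P4, P5, P7, P8}
9. P6@(0, 0, 0) [-x clear] — {P1, P11, P2, P3, P4, P5, P6, P7, P8}

P8; P5; P7; P3; P1; P11; P4; P2; P6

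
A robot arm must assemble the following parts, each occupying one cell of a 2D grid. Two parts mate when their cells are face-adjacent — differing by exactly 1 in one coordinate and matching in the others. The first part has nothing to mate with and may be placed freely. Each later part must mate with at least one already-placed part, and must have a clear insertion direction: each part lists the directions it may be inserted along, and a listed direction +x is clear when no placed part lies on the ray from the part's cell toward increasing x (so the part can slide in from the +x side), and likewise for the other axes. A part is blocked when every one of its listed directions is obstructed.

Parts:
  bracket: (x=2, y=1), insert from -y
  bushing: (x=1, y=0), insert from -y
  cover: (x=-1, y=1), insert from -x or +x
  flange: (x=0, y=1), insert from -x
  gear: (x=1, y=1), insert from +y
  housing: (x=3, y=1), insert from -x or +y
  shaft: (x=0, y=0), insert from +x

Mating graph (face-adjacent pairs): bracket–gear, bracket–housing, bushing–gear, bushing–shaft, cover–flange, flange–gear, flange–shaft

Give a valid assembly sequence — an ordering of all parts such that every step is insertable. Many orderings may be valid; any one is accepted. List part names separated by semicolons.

1. gear@(1, 1) [+y clear] — {gear}
2. flange@(0, 1) [-x clear] — {flange, gear}
3. shaft@(0, 0) [+x clear] — {flange, gear, shaft}
4. cover@(-1, 1) [-x clear] — {cover, flange, gear, shaft}
5. bracket@(2, 1) [-y clear] — {bracket, cover, flange, gear, shaft}
6. housing@(3, 1) [+y clear] — {bracket, cover, flange, gear, housing, shaft}
7. bushing@(1, 0) [-y clear] — {bracket, bushing, cover, flange, gear, housing, shaft}

gear; flange; shaft; cover; bracket; housing; bushing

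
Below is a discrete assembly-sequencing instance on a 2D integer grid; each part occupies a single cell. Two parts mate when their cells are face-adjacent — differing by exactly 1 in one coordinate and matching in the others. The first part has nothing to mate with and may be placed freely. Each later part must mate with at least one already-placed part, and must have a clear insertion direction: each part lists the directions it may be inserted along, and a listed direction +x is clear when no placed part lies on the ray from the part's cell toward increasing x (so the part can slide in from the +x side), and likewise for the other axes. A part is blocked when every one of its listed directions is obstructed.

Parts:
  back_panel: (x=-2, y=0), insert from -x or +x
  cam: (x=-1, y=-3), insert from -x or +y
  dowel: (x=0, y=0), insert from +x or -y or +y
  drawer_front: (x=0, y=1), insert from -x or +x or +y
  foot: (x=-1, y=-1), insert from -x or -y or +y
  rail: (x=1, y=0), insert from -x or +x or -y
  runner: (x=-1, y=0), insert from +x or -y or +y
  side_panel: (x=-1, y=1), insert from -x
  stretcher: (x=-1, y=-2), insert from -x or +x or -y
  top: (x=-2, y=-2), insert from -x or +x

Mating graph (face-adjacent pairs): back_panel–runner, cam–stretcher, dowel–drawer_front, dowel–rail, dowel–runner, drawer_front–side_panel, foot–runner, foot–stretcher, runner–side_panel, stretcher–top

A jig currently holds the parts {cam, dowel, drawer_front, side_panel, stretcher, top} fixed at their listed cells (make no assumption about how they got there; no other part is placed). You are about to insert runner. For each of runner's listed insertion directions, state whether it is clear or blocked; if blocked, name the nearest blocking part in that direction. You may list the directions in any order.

+x: blocked by dowel; +y: blocked by side_panel; -y: blocked by stretcher

+x: nearest on ray is dowel@(0, 0) ⇒ blocked
-y: nearest on ray is stretcher@(-1, -2) ⇒ blocked
+y: nearest on ray is side_panel@(-1, 1) ⇒ blocked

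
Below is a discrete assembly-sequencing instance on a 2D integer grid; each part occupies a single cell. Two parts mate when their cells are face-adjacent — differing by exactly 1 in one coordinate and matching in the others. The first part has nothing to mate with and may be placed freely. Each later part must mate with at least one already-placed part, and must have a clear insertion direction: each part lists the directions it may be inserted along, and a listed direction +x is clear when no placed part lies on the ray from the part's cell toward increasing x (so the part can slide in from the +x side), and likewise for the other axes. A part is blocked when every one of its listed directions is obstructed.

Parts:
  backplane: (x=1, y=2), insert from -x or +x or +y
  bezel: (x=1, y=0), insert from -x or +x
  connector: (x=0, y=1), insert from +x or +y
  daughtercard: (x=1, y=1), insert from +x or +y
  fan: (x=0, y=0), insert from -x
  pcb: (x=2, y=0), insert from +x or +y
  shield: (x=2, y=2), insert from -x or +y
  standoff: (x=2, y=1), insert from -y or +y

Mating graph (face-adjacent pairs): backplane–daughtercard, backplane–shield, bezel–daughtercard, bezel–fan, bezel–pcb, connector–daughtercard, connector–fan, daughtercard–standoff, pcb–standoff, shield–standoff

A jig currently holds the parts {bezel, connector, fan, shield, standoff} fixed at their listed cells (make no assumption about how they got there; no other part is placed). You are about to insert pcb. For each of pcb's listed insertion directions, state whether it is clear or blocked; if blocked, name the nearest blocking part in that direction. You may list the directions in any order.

+x: clear; +y: blocked by standoff

+x: ray from pcb(2, 0) has no placed part ⇒ clear
+y: nearest on ray is standoff@(2, 1) ⇒ blocked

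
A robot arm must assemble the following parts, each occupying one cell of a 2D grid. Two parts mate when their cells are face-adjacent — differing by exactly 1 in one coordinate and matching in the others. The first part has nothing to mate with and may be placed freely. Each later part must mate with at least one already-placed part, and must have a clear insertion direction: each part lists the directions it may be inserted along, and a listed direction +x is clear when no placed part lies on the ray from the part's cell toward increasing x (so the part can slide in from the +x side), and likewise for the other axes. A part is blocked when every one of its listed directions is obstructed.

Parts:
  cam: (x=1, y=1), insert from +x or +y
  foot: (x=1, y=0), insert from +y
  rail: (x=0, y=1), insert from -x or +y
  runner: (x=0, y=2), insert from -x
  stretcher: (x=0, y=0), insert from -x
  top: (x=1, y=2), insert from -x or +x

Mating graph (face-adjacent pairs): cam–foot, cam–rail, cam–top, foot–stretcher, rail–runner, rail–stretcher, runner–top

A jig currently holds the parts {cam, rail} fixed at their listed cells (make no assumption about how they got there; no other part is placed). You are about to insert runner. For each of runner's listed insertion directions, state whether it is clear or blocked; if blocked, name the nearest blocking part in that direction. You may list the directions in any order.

-x: clear

-x: ray from runner(0, 2) has no placed part ⇒ clear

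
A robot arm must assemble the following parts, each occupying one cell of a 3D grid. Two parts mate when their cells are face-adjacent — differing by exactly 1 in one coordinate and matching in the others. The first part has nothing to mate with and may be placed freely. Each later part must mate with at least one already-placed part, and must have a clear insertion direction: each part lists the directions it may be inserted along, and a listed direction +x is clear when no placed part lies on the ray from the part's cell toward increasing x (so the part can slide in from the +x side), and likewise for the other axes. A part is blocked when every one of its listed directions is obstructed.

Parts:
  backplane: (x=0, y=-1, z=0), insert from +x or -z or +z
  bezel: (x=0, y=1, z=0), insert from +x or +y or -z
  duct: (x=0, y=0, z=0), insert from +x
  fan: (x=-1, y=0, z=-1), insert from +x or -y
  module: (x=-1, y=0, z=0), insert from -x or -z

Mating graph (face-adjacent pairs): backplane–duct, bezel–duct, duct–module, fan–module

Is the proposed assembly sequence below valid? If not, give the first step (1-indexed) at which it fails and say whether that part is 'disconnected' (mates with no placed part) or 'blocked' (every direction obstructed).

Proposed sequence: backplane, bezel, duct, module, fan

Invalid at step 2 (disconnected)

1. backplane@(0, -1, 0) [+x clear] — {backplane}
2. bezel@(0, 1, 0) — no placed neighbour ⇒ disconnected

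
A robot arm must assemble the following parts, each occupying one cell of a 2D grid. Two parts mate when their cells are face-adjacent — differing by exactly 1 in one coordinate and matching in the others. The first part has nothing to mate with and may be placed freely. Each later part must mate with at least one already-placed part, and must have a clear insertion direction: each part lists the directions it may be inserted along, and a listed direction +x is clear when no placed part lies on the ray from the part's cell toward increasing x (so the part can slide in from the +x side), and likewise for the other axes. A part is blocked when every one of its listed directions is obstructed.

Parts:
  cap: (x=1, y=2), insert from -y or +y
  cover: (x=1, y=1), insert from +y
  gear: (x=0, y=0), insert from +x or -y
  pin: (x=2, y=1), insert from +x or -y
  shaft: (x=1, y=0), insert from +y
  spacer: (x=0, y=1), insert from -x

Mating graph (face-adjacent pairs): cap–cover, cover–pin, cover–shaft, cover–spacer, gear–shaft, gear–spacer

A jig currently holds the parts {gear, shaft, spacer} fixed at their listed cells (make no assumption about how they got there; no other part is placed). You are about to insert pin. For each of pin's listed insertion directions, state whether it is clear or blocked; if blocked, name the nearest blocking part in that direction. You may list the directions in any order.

+x: clear; -y: clear

+x: ray from pin(2, 1) has no placed part ⇒ clear
-y: ray from pin(2, 1) has no placed part ⇒ clear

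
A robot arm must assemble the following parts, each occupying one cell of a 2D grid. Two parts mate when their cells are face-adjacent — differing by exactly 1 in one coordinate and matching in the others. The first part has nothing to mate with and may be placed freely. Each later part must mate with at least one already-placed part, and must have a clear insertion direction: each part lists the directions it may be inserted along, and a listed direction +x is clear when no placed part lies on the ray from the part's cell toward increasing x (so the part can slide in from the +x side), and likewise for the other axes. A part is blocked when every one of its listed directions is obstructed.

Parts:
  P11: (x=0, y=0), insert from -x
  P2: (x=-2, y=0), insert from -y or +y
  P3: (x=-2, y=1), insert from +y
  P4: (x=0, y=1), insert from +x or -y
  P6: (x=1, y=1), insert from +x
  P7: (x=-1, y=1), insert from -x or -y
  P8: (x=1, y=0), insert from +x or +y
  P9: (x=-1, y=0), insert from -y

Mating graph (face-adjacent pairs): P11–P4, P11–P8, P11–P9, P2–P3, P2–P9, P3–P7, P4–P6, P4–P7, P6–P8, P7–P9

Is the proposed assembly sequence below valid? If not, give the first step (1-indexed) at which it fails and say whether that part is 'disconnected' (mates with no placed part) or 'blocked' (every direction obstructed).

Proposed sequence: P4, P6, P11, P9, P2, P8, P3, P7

1. P4@(0, 1) [+x clear] — {P4}
2. P6@(1, 1) [+x clear] — {P4, P6}
3. P11@(0, 0) [-x clear] — {P11, P4, P6}
4. P9@(-1, 0) [-y clear] — {P11, P4, P6, P9}
5. P2@(-2, 0) [-y clear] — {P11, P2, P4, P6, P9}
6. P8@(1, 0) [+x clear] — {P11, P2, P4, P6, P8, P9}
7. P3@(-2, 1) [+y clear] — {P11, P2, P3, P4, P6, P8, P9}
8. P7@(-1, 1) — -x/-y all obstructed ⇒ blocked

Invalid at step 8 (blocked)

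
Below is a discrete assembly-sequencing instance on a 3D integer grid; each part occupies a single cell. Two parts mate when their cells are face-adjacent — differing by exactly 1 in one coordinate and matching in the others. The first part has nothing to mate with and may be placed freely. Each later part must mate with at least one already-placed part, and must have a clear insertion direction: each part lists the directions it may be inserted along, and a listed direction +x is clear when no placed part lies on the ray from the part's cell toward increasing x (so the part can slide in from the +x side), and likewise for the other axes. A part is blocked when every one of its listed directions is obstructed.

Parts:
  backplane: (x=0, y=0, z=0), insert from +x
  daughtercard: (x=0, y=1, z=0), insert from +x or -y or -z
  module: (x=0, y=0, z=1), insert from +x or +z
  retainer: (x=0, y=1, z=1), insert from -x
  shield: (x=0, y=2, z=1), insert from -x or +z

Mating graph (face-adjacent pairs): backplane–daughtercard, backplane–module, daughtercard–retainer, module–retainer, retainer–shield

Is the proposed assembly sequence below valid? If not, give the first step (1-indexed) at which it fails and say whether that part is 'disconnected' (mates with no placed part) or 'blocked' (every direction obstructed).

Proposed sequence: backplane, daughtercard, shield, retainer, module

1. backplane@(0, 0, 0) [+x clear] — {backplane}
2. daughtercard@(0, 1, 0) [+x clear] — {backplane, daughtercard}
3. shield@(0, 2, 1) — no placed neighbour ⇒ disconnected

Invalid at step 3 (disconnected)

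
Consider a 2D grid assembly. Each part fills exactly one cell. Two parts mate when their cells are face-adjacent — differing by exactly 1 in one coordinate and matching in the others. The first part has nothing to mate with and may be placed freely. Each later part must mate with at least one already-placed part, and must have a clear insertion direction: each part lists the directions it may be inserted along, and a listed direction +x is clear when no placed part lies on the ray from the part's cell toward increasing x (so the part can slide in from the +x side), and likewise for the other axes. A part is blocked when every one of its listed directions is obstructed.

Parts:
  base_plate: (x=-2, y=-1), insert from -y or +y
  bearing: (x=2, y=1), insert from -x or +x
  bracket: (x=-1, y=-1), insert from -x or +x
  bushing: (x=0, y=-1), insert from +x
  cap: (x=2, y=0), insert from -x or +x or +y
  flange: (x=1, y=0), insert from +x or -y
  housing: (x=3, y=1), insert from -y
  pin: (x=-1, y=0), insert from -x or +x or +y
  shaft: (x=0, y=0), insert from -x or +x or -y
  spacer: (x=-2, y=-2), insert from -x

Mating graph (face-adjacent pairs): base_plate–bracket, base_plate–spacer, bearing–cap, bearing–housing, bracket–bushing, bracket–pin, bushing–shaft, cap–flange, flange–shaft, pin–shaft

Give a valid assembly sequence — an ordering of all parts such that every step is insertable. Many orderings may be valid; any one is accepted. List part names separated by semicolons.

bushing; bracket; base_plate; pin; spacer; shaft; flange; cap; bearing; housing

1. bushing@(0, -1) [+x clear] — {bushing}
2. bracket@(-1, -1) [-x clear] — {bracket, bushing}
3. base_plate@(-2, -1) [-y clear] — {base_plate, bracket, bushing}
4. pin@(-1, 0) [-x clear] — {base_plate, bracket, bushing, pin}
5. spacer@(-2, -2) [-x clear] — {base_plate, bracket, bushing, pin, spacer}
6. shaft@(0, 0) [+x clear] — {base_plate, bracket, bushing, pin, shaft, spacer}
7. flange@(1, 0) [+x clear] — {base_plate, bracket, bushing, flange, pin, shaft, spacer}
8. cap@(2, 0) [+x clear] — {base_plate, bracket, bushing, cap, flange, pin, shaft, spacer}
9. bearing@(2, 1) [-x clear] — {base_plate, bearing, bracket, bushing, cap, flange, pin, shaft, spacer}
10. housing@(3, 1) [-y clear] — {base_plate, bearing, bracket, bushing, cap, flange, housing, pin, shaft, spacer}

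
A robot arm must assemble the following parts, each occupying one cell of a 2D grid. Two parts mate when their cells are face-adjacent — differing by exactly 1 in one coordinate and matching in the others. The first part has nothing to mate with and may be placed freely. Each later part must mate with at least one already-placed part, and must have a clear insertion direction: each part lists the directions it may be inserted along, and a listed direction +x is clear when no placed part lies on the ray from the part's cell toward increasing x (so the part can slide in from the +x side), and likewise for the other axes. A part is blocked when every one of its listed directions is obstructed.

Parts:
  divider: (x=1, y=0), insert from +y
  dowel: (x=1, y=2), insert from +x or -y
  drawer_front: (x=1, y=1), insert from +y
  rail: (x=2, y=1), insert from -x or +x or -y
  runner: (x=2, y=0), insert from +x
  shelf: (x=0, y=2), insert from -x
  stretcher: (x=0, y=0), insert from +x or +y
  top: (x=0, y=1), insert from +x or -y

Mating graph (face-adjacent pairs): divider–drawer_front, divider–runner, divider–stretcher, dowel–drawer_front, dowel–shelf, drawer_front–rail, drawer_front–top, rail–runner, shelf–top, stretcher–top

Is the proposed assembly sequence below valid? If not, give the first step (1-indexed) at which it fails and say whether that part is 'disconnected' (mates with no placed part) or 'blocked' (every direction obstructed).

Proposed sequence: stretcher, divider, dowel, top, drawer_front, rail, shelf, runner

1. stretcher@(0, 0) [+x clear] — {stretcher}
2. divider@(1, 0) [+y clear] — {divider, stretcher}
3. dowel@(1, 2) — no placed neighbour ⇒ disconnected

Invalid at step 3 (disconnected)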